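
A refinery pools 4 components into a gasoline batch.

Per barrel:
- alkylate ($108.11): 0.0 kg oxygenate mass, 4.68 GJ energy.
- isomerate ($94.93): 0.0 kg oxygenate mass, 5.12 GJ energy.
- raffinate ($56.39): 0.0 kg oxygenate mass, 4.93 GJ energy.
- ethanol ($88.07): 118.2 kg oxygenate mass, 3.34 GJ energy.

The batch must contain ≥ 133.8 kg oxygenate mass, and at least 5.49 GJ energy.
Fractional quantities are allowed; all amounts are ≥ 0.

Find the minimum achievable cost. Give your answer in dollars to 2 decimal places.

Treat it as an LP. Let x1 = barrels of alkylate, x2 = barrels of isomerate, x3 = barrels of raffinate, x4 = barrels of ethanol.
min 108.11x1 + 94.93x2 + 56.39x3 + 88.07x4 with:
  118.2x4 ≥ 133.8   (oxygenate mass)
  4.68x1 + 5.12x2 + 4.93x3 + 3.34x4 ≥ 5.49   (energy)
  x1, x2, x3, x4 ≥ 0.
The optimal basis is {raffinate, ethanol}; alkylate, isomerate drop out. There the oxygenate mass and energy constraints are tight.
Optimal quantities: raffinate = 0.346691 barrels, ethanol = 1.13198 barrels.
Objective = 56.39·0.346691 + 88.07·1.13198 = 119.2434.

$119.24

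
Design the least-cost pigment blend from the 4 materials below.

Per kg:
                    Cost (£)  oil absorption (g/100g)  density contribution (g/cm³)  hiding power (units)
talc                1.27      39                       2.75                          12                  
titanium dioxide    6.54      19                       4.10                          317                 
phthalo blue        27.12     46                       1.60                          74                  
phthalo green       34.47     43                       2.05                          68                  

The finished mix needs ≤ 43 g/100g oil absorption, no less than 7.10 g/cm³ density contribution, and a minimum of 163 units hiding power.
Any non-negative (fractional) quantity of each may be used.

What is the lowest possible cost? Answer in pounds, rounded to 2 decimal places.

£10.13

Treat it as an LP. Let x1 = kg of talc, x2 = kg of titanium dioxide, x3 = kg of phthalo blue, x4 = kg of phthalo green.
min 1.27x1 + 6.54x2 + 27.12x3 + 34.47x4 s.t.:
  39x1 + 19x2 + 46x3 + 43x4 ≤ 43   (oil absorption)
  2.75x1 + 4.1x2 + 1.6x3 + 2.05x4 ≥ 7.1   (density contribution)
  12x1 + 317x2 + 74x3 + 68x4 ≥ 163   (hiding power)
  x1, x2, x3, x4 ≥ 0.
The optimal basis is {talc, titanium dioxide}; phthalo blue, phthalo green drop out. The oil absorption and density contribution requirements are met with equality.
Solving gives x1 = 0.3846, x2 = 1.474.
Objective = 1.27·0.3846 + 6.54·1.474 = 10.1284.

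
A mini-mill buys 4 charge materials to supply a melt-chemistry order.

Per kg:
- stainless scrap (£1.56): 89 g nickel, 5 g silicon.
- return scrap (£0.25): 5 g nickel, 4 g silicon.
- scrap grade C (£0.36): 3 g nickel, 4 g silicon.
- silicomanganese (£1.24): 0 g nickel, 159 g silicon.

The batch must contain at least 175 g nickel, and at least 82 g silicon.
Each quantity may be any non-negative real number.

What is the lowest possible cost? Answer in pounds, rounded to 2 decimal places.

Treat it as an LP. Let x1 = kg of stainless scrap, x2 = kg of return scrap, x3 = kg of scrap grade C, x4 = kg of silicomanganese.
Minimise 1.56x1 + 0.25x2 + 0.36x3 + 1.24x4 s.t.:
  89x1 + 5x2 + 3x3 ≥ 175   (nickel)
  5x1 + 4x2 + 4x3 + 159x4 ≥ 82   (silicon)
  x1, x2, x3, x4 ≥ 0.
The minimum-cost mix takes nothing from return scrap, scrap grade C — only stainless scrap, silicomanganese. There the nickel and silicon constraints are tight.
So stainless scrap = 1.966 kg, silicomanganese = 0.4539 kg.
Objective = 1.56·1.966 + 1.24·0.4539 = 3.6298.

£3.63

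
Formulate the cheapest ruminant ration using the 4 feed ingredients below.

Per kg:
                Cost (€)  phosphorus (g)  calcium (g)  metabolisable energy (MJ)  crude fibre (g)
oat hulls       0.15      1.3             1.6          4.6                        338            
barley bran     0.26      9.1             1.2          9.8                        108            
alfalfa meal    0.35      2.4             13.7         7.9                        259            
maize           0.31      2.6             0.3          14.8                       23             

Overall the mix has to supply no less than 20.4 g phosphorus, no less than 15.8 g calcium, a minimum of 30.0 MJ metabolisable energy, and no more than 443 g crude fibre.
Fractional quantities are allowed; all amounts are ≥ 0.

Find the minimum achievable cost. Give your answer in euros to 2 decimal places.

This is a linear program. Let x1 = kg of oat hulls, x2 = kg of barley bran, x3 = kg of alfalfa meal, x4 = kg of maize.
min 0.15x1 + 0.26x2 + 0.35x3 + 0.31x4 with:
  1.3x1 + 9.1x2 + 2.4x3 + 2.6x4 ≥ 20.4   (phosphorus)
  1.6x1 + 1.2x2 + 13.7x3 + 0.3x4 ≥ 15.8   (calcium)
  4.6x1 + 9.8x2 + 7.9x3 + 14.8x4 ≥ 30   (metabolisable energy)
  338x1 + 108x2 + 259x3 + 23x4 ≤ 443   (crude fibre)
  x1, x2, x3, x4 ≥ 0.
The optimal basis is {barley bran, alfalfa meal, maize}; oat hulls drops out. There the phosphorus, calcium, crude fibre constraints are tight.
Optimal quantities: barley bran = 0.9806 kg, alfalfa meal = 0.9908 kg, maize = 3.5 kg.
Total cost: 0.26·0.9806 + 0.35·0.9908 + 0.31·3.5 = 1.6867.

€1.69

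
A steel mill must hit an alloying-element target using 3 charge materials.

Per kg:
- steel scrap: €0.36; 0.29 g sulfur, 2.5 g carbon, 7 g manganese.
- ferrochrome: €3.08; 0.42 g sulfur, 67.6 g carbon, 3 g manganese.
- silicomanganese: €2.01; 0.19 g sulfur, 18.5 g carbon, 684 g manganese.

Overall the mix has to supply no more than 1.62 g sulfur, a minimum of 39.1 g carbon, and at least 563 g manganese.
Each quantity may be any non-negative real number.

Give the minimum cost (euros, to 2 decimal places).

€2.74

Set it up as a linear program. Let x1 = kg of steel scrap, x2 = kg of ferrochrome, x3 = kg of silicomanganese.
min 0.36x1 + 3.08x2 + 2.01x3 s.t.:
  0.29x1 + 0.42x2 + 0.19x3 ≤ 1.62   (sulfur)
  2.5x1 + 67.6x2 + 18.5x3 ≥ 39.1   (carbon)
  7x1 + 3x2 + 684x3 ≥ 563   (manganese)
  x1, x2, x3 ≥ 0.
The optimal basis is {ferrochrome, silicomanganese}; steel scrap drops out. Binding constraints: carbon and manganese.
That vertex is x2 = 0.3536, x3 = 0.8215.
Hence cost = 3.08·0.3536 + 2.01·0.8215 = €2.7403.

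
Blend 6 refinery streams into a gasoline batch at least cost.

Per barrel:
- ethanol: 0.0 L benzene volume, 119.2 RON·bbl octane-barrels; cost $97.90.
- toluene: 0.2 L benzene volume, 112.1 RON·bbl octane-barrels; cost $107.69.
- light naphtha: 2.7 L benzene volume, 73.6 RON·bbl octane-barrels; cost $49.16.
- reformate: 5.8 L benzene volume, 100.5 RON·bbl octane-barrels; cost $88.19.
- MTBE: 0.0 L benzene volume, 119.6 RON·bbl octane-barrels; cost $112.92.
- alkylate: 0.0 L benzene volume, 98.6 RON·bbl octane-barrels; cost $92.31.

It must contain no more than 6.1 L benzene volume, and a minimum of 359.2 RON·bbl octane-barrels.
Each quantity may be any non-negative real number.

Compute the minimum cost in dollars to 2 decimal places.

$269.51

Treat it as an LP. Let x1 = barrels of ethanol, x2 = barrels of toluene, x3 = barrels of light naphtha, x4 = barrels of reformate, x5 = barrels of MTBE, x6 = barrels of alkylate.
Minimize 97.9x1 + 107.69x2 + 49.16x3 + 88.19x4 + 112.92x5 + 92.31x6 subject to:
  0.2x2 + 2.7x3 + 5.8x4 ≤ 6.1   (benzene volume)
  119.2x1 + 112.1x2 + 73.6x3 + 100.5x4 + 119.6x5 + 98.6x6 ≥ 359.2   (octane-barrels)
  x1, x2, x3, x4, x5, x6 ≥ 0.
At the optimum only ethanol, light naphtha are positive (toluene, reformate, MTBE, alkylate = 0). The benzene volume and octane-barrels requirements are met with equality.
So ethanol = 1.6184 barrels, light naphtha = 2.2593 barrels.
Total cost: 97.9·1.6184 + 49.16·2.2593 = 269.5085.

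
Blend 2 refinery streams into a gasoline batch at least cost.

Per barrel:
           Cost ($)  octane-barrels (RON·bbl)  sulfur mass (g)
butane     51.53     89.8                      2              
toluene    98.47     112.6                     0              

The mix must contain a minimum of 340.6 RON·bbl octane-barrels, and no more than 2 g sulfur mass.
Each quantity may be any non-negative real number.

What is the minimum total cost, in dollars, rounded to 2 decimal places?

Let x1 = barrels of butane, x2 = barrels of toluene.
min 51.53x1 + 98.47x2 with:
  89.8x1 + 112.6x2 ≥ 340.6   (octane-barrels)
  2x1 ≤ 2   (sulfur mass)
  x1, x2 ≥ 0.
Both inputs are positive at the optimum. The octane-barrels and sulfur mass requirements are met with equality.
Optimal quantities: butane = 1 barrel, toluene = 2.2274 barrels.
Total cost: 51.53·1 + 98.47·2.2274 = 270.8621.

$270.86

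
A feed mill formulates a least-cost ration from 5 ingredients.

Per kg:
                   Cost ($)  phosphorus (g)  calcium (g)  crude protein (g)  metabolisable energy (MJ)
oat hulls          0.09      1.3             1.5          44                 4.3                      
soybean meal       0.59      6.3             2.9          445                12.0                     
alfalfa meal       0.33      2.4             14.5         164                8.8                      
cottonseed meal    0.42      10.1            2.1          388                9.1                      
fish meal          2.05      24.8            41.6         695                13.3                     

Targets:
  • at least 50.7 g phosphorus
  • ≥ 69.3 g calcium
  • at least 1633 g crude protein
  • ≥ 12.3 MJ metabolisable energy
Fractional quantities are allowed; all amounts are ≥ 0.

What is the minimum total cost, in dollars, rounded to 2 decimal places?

$3.07

Treat it as an LP. Let x1 = kg of oat hulls, x2 = kg of soybean meal, x3 = kg of alfalfa meal, x4 = kg of cottonseed meal, x5 = kg of fish meal.
Minimize 0.09x1 + 0.59x2 + 0.33x3 + 0.42x4 + 2.05x5 subject to:
  1.3x1 + 6.3x2 + 2.4x3 + 10.1x4 + 24.8x5 ≥ 50.7   (phosphorus)
  1.5x1 + 2.9x2 + 14.5x3 + 2.1x4 + 41.6x5 ≥ 69.3   (calcium)
  44x1 + 445x2 + 164x3 + 388x4 + 695x5 ≥ 1633   (crude protein)
  4.3x1 + 12x2 + 8.8x3 + 9.1x4 + 13.3x5 ≥ 12.3   (metabolisable energy)
  x1, x2, x3, x4, x5 ≥ 0.
The optimal basis is {alfalfa meal, cottonseed meal}; oat hulls, soybean meal, fish meal drop out. Binding constraints: phosphorus and calcium.
So alfalfa meal = 4.197 kg, cottonseed meal = 4.023 kg.
Total cost: 0.33·4.197 + 0.42·4.023 = 3.0747.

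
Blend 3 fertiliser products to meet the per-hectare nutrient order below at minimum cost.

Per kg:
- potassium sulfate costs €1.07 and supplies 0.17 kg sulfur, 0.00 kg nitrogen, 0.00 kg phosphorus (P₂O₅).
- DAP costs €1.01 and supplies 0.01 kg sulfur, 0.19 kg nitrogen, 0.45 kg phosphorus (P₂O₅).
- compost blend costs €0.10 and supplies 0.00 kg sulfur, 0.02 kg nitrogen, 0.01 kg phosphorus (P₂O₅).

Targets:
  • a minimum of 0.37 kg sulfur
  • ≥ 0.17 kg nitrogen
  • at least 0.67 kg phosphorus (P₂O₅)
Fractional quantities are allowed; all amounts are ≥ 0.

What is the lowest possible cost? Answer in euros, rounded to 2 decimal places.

€3.74

Treat it as an LP. Let x1 = kg of potassium sulfate, x2 = kg of DAP, x3 = kg of compost blend.
min 1.07x1 + 1.01x2 + 0.1x3 subject to:
  0.17x1 + 0.01x2 ≥ 0.37   (sulfur)
  0.19x2 + 0.02x3 ≥ 0.17   (nitrogen)
  0.45x2 + 0.01x3 ≥ 0.67   (phosphorus (P₂O₅))
  x1, x2, x3 ≥ 0.
At the optimum only potassium sulfate, DAP are positive (compost blend = 0). The sulfur and phosphorus (P₂O₅) requirements are met with equality.
So potassium sulfate = 2.089 kg, DAP = 1.489 kg.
Cost = 1.07·2.089 + 1.01·1.489 = 3.7391.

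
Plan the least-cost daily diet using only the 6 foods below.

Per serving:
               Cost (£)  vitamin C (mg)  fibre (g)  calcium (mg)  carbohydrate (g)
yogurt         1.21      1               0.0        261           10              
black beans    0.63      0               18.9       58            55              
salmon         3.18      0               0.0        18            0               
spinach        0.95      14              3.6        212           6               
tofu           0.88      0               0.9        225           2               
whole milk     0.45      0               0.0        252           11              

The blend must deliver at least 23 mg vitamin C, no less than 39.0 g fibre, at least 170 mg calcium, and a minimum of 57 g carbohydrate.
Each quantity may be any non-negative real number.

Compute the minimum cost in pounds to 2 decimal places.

Let x1 = servings of yogurt, x2 = servings of black beans, x3 = servings of salmon, x4 = servings of spinach, x5 = servings of tofu, x6 = servings of whole milk.
Minimize 1.21x1 + 0.63x2 + 3.18x3 + 0.95x4 + 0.88x5 + 0.45x6 s.t.:
  1x1 + 14x4 ≥ 23   (vitamin C)
  18.9x2 + 3.6x4 + 0.9x5 ≥ 39   (fibre)
  261x1 + 58x2 + 18x3 + 212x4 + 225x5 + 252x6 ≥ 170   (calcium)
  10x1 + 55x2 + 6x4 + 2x5 + 11x6 ≥ 57   (carbohydrate)
  x1, x2, x3, x4, x5, x6 ≥ 0.
The cheapest feasible vertex uses only black beans, spinach; yogurt, salmon, tofu, whole milk are not used. The vitamin C and fibre requirements are met with equality.
Solving gives x2 = 1.751, x4 = 1.643.
Total cost: 0.63·1.751 + 0.95·1.643 = 2.6640.

£2.66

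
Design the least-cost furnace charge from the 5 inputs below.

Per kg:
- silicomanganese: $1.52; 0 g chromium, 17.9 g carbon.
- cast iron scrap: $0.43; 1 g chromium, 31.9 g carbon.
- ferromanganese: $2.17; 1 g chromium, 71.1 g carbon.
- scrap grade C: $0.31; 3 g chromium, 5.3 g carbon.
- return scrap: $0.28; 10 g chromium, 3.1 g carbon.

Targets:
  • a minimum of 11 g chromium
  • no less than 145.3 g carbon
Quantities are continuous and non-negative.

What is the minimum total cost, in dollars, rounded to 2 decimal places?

Set it up as a linear program. Let x1 = kg of silicomanganese, x2 = kg of cast iron scrap, x3 = kg of ferromanganese, x4 = kg of scrap grade C, x5 = kg of return scrap.
min 1.52x1 + 0.43x2 + 2.17x3 + 0.31x4 + 0.28x5 with:
  1x2 + 1x3 + 3x4 + 10x5 ≥ 11   (chromium)
  17.9x1 + 31.9x2 + 71.1x3 + 5.3x4 + 3.1x5 ≥ 145.3   (carbon)
  x1, x2, x3, x4, x5 ≥ 0.
At the optimum only cast iron scrap, return scrap are positive (silicomanganese, ferromanganese, scrap grade C = 0). There the chromium and carbon constraints are tight.
That vertex is x2 = 4.492, x5 = 0.6508.
Cost = 0.43·4.492 + 0.28·0.6508 = 2.1138.

$2.11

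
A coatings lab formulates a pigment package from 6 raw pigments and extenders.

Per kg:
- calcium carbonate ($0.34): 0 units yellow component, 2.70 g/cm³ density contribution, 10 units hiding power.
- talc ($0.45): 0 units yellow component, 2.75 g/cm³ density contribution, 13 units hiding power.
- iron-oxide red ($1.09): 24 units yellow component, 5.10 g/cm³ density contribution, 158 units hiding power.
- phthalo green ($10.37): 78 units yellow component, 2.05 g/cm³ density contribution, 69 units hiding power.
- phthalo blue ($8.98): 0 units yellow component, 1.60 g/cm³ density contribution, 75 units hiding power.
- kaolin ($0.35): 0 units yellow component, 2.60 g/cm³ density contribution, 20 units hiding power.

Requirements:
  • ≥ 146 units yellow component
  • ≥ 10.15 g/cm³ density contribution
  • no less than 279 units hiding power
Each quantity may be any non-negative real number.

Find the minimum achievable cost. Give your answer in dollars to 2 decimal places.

Set it up as a linear program. Let x1 = kg of calcium carbonate, x2 = kg of talc, x3 = kg of iron-oxide red, x4 = kg of phthalo green, x5 = kg of phthalo blue, x6 = kg of kaolin.
Minimise 0.34x1 + 0.45x2 + 1.09x3 + 10.37x4 + 8.98x5 + 0.35x6 with:
  24x3 + 78x4 ≥ 146   (yellow component)
  2.7x1 + 2.75x2 + 5.1x3 + 2.05x4 + 1.6x5 + 2.6x6 ≥ 10.15   (density contribution)
  10x1 + 13x2 + 158x3 + 69x4 + 75x5 + 20x6 ≥ 279   (hiding power)
  x1, x2, x3, x4, x5, x6 ≥ 0.
The minimum-cost mix takes nothing from calcium carbonate, talc, phthalo green, phthalo blue, kaolin — only iron-oxide red. There the yellow component constraint is tight.
That vertex is x3 = 6.083.
Objective = 1.09·6.083 = 6.6305.

$6.63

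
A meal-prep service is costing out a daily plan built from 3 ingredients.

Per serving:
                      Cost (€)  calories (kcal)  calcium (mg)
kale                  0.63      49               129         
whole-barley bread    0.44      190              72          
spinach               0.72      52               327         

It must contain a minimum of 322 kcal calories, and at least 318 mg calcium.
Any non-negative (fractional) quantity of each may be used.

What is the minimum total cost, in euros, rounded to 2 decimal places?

Treat it as an LP. Let x1 = servings of kale, x2 = servings of whole-barley bread, x3 = servings of spinach.
Minimise 0.63x1 + 0.44x2 + 0.72x3 s.t.:
  49x1 + 190x2 + 52x3 ≥ 322   (calories)
  129x1 + 72x2 + 327x3 ≥ 318   (calcium)
  x1, x2, x3 ≥ 0.
The optimal basis is {whole-barley bread, spinach}; kale drops out. The calories and calcium requirements are met with equality.
Optimal quantities: whole-barley bread = 1.52 servings, spinach = 0.6378 servings.
Cost = 0.44·1.52 + 0.72·0.6378 = 1.1280.

€1.13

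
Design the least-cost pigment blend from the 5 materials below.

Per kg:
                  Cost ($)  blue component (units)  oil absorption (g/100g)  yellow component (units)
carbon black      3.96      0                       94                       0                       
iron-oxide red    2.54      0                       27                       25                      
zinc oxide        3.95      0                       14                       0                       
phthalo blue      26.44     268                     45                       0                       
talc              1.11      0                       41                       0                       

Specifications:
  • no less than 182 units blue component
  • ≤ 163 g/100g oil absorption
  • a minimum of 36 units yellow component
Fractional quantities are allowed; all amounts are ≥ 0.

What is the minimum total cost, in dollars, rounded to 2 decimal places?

Set it up as a linear program. Let x1 = kg of carbon black, x2 = kg of iron-oxide red, x3 = kg of zinc oxide, x4 = kg of phthalo blue, x5 = kg of talc.
Minimise 3.96x1 + 2.54x2 + 3.95x3 + 26.44x4 + 1.11x5 subject to:
  268x4 ≥ 182   (blue component)
  94x1 + 27x2 + 14x3 + 45x4 + 41x5 ≤ 163   (oil absorption)
  25x2 ≥ 36   (yellow component)
  x1, x2, x3, x4, x5 ≥ 0.
At the optimum only iron-oxide red, phthalo blue are positive (carbon black, zinc oxide, talc = 0). Binding constraints: blue component and yellow component.
So iron-oxide red = 1.44 kg, phthalo blue = 0.6791 kg.
Hence cost = 2.54·1.44 + 26.44·0.6791 = $21.6130.

$21.61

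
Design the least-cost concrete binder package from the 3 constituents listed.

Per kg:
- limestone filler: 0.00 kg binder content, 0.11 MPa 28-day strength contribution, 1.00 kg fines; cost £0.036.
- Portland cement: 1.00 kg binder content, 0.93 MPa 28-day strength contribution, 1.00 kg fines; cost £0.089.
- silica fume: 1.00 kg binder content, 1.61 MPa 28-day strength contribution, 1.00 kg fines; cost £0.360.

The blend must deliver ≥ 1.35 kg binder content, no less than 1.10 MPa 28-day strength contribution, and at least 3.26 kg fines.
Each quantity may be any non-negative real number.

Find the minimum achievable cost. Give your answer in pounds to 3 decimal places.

This is a linear program. Let x1 = kg of limestone filler, x2 = kg of Portland cement, x3 = kg of silica fume.
min 0.036x1 + 0.089x2 + 0.36x3 s.t.:
  1x2 + 1x3 ≥ 1.35   (binder content)
  0.11x1 + 0.93x2 + 1.61x3 ≥ 1.1   (28-day strength contribution)
  1x1 + 1x2 + 1x3 ≥ 3.26   (fines)
  x1, x2, x3 ≥ 0.
The optimal basis is {limestone filler, Portland cement}; silica fume drops out. The binder content and fines requirements are met with equality.
Optimal quantities: limestone filler = 1.91 kg, Portland cement = 1.35 kg.
Hence cost = 0.036·1.91 + 0.089·1.35 = £0.18891.

£0.189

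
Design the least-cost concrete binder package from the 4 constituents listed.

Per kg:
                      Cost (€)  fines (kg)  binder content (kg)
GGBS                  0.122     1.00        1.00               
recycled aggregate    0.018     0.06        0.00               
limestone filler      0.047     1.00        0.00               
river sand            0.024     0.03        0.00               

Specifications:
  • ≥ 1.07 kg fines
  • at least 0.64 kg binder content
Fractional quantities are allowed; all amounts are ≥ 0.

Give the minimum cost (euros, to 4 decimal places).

Treat it as an LP. Let x1 = kg of GGBS, x2 = kg of recycled aggregate, x3 = kg of limestone filler, x4 = kg of river sand.
Minimize 0.122x1 + 0.018x2 + 0.047x3 + 0.024x4 s.t.:
  1x1 + 0.06x2 + 1x3 + 0.03x4 ≥ 1.07   (fines)
  1x1 ≥ 0.64   (binder content)
  x1, x2, x3, x4 ≥ 0.
The optimal basis is {GGBS, limestone filler}; recycled aggregate, river sand drop out. The fines and binder content requirements are met with equality.
That vertex is x1 = 0.64, x3 = 0.43.
Hence cost = 0.122·0.64 + 0.047·0.43 = €0.098290.

€0.0983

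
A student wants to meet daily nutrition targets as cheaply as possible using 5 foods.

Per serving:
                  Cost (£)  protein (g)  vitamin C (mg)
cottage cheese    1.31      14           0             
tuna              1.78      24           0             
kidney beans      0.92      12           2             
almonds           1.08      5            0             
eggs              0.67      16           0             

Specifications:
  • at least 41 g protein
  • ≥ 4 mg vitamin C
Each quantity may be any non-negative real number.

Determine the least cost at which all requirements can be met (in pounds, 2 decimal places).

Let x1 = servings of cottage cheese, x2 = servings of tuna, x3 = servings of kidney beans, x4 = servings of almonds, x5 = servings of eggs.
Minimise 1.31x1 + 1.78x2 + 0.92x3 + 1.08x4 + 0.67x5 subject to:
  14x1 + 24x2 + 12x3 + 5x4 + 16x5 ≥ 41   (protein)
  2x3 ≥ 4   (vitamin C)
  x1, x2, x3, x4, x5 ≥ 0.
The cheapest feasible vertex uses only kidney beans, eggs; cottage cheese, tuna, almonds are not used. There the protein and vitamin C constraints are tight.
Optimal quantities: kidney beans = 2 servings, eggs = 1.062 servings.
Objective = 0.92·2 + 0.67·1.062 = 2.5515.

£2.55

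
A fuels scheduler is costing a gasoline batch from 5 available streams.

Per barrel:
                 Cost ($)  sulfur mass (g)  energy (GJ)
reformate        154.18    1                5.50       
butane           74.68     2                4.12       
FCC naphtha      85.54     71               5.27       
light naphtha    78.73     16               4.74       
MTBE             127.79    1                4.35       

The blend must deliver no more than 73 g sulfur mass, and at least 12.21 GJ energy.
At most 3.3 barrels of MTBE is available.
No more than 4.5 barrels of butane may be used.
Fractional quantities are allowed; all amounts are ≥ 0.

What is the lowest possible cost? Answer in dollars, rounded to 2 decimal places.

Let x1 = barrels of reformate, x2 = barrels of butane, x3 = barrels of FCC naphtha, x4 = barrels of light naphtha, x5 = barrels of MTBE.
Minimize 154.18x1 + 74.68x2 + 85.54x3 + 78.73x4 + 127.79x5 s.t.:
  1x1 + 2x2 + 71x3 + 16x4 + 1x5 ≤ 73   (sulfur mass)
  5.5x1 + 4.12x2 + 5.27x3 + 4.74x4 + 4.35x5 ≥ 12.21   (energy)
  x5 ≤ 3.3
  x2 ≤ 4.5
  x1, x2, x3, x4, x5 ≥ 0.
At the optimum only FCC naphtha, light naphtha are positive (reformate, butane, MTBE = 0). There the sulfur mass and energy constraints are tight.
So FCC naphtha = 0.59734 barrels, light naphtha = 1.9118 barrels.
Hence cost = 85.54·0.59734 + 78.73·1.9118 = $201.6125.

$201.61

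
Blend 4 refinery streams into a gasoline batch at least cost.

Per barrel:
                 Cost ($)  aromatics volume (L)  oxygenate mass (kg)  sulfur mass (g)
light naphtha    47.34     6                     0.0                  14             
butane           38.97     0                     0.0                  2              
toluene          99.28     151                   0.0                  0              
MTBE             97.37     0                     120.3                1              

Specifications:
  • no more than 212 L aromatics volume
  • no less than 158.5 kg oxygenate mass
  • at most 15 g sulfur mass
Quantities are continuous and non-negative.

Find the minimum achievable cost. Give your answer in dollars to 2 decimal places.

$128.29

Let x1 = barrels of light naphtha, x2 = barrels of butane, x3 = barrels of toluene, x4 = barrels of MTBE.
min 47.34x1 + 38.97x2 + 99.28x3 + 97.37x4 subject to:
  6x1 + 151x3 ≤ 212   (aromatics volume)
  120.3x4 ≥ 158.5   (oxygenate mass)
  14x1 + 2x2 + 1x4 ≤ 15   (sulfur mass)
  x1, x2, x3, x4 ≥ 0.
The optimal basis is {MTBE}; light naphtha, butane, toluene drop out. There the oxygenate mass constraint is tight.
Optimal quantities: MTBE = 1.31754 barrels.
Cost = 97.37·1.31754 = 128.2889.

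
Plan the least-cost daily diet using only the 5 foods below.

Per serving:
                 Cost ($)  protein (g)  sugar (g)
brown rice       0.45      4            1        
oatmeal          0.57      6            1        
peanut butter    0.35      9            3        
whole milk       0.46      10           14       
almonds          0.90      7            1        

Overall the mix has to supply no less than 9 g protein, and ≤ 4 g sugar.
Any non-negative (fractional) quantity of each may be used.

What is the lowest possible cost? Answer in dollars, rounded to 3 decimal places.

Let x1 = servings of brown rice, x2 = servings of oatmeal, x3 = servings of peanut butter, x4 = servings of whole milk, x5 = servings of almonds.
Minimise 0.45x1 + 0.57x2 + 0.35x3 + 0.46x4 + 0.9x5 with:
  4x1 + 6x2 + 9x3 + 10x4 + 7x5 ≥ 9   (protein)
  1x1 + 1x2 + 3x3 + 14x4 + 1x5 ≤ 4   (sugar)
  x1, x2, x3, x4, x5 ≥ 0.
The optimal basis is {peanut butter}; brown rice, oatmeal, whole milk, almonds drop out. Binding constraint: protein.
So peanut butter = 1 serving.
Hence cost = 0.35·1 = $0.35000.

$0.350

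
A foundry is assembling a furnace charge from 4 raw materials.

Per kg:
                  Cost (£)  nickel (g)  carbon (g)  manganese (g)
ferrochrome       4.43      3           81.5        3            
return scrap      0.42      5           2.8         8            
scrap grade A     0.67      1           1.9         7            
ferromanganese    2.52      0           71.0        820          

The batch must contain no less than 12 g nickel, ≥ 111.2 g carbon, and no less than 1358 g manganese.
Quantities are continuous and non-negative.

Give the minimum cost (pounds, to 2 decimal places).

Set it up as a linear program. Let x1 = kg of ferrochrome, x2 = kg of return scrap, x3 = kg of scrap grade A, x4 = kg of ferromanganese.
Minimise 4.43x1 + 0.42x2 + 0.67x3 + 2.52x4 s.t.:
  3x1 + 5x2 + 1x3 ≥ 12   (nickel)
  81.5x1 + 2.8x2 + 1.9x3 + 71x4 ≥ 111.2   (carbon)
  3x1 + 8x2 + 7x3 + 820x4 ≥ 1358   (manganese)
  x1, x2, x3, x4 ≥ 0.
The optimal basis is {return scrap, ferromanganese}; ferrochrome, scrap grade A drop out. Binding constraints: nickel and manganese.
That vertex is x2 = 2.4, x4 = 1.633.
Cost = 0.42·2.4 + 2.52·1.633 = 5.1232.

£5.12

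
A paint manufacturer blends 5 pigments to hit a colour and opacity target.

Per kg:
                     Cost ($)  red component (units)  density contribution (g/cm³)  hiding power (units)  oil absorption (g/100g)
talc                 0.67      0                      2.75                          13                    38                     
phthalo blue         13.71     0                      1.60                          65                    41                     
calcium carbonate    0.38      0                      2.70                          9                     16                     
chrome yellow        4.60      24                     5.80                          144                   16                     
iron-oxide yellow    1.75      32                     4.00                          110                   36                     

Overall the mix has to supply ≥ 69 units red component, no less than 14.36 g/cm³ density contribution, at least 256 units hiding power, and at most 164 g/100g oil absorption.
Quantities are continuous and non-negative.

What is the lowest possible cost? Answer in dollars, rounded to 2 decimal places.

Let x1 = kg of talc, x2 = kg of phthalo blue, x3 = kg of calcium carbonate, x4 = kg of chrome yellow, x5 = kg of iron-oxide yellow.
min 0.67x1 + 13.71x2 + 0.38x3 + 4.6x4 + 1.75x5 with:
  24x4 + 32x5 ≥ 69   (red component)
  2.75x1 + 1.6x2 + 2.7x3 + 5.8x4 + 4x5 ≥ 14.36   (density contribution)
  13x1 + 65x2 + 9x3 + 144x4 + 110x5 ≥ 256   (hiding power)
  38x1 + 41x2 + 16x3 + 16x4 + 36x5 ≤ 164   (oil absorption)
  x1, x2, x3, x4, x5 ≥ 0.
The optimal basis is {calcium carbonate, iron-oxide yellow}; talc, phthalo blue, chrome yellow drop out. Binding constraints: red component and density contribution.
So calcium carbonate = 2.124 kg, iron-oxide yellow = 2.156 kg.
Objective = 0.38·2.124 + 1.75·2.156 = 4.5801.

$4.58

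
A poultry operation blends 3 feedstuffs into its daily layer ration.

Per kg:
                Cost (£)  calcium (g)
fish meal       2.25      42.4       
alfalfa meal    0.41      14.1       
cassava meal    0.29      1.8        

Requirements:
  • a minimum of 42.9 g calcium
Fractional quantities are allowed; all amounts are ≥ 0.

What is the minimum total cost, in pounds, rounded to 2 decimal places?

Let x1 = kg of fish meal, x2 = kg of alfalfa meal, x3 = kg of cassava meal.
Minimise 2.25x1 + 0.41x2 + 0.29x3 subject to:
  42.4x1 + 14.1x2 + 1.8x3 ≥ 42.9   (calcium)
  x1, x2, x3 ≥ 0.
The optimal basis is {alfalfa meal}; fish meal, cassava meal drop out. There the calcium constraint is tight.
Solving gives x2 = 3.043.
Hence cost = 0.41·3.043 = £1.2476.

£1.25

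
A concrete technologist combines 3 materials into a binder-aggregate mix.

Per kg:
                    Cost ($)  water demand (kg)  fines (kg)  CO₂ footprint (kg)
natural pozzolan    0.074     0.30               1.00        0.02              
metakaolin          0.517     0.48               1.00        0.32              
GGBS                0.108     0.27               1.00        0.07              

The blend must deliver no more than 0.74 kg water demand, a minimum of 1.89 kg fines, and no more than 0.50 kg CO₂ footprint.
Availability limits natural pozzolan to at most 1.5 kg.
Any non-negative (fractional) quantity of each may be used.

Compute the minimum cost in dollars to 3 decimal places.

This is a linear program. Let x1 = kg of natural pozzolan, x2 = kg of metakaolin, x3 = kg of GGBS.
Minimize 0.074x1 + 0.517x2 + 0.108x3 subject to:
  0.3x1 + 0.48x2 + 0.27x3 ≤ 0.74   (water demand)
  1x1 + 1x2 + 1x3 ≥ 1.89   (fines)
  0.02x1 + 0.32x2 + 0.07x3 ≤ 0.5   (CO₂ footprint)
  x1 ≤ 1.5
  x1, x2, x3 ≥ 0.
The cheapest feasible vertex uses only natural pozzolan, GGBS; metakaolin is not used. Binding constraints: fines and the natural pozzolan cap.
Optimal quantities: natural pozzolan = 1.5 kg, GGBS = 0.39 kg.
Cost = 0.074·1.5 + 0.108·0.39 = 0.15312.

$0.153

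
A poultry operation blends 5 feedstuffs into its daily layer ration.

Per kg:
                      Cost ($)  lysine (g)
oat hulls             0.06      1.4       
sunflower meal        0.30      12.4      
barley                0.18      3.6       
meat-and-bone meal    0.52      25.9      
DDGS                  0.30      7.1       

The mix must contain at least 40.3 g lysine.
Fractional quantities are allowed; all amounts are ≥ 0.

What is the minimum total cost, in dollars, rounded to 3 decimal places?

$0.809

Let x1 = kg of oat hulls, x2 = kg of sunflower meal, x3 = kg of barley, x4 = kg of meat-and-bone meal, x5 = kg of DDGS.
Minimize 0.06x1 + 0.3x2 + 0.18x3 + 0.52x4 + 0.3x5 with:
  1.4x1 + 12.4x2 + 3.6x3 + 25.9x4 + 7.1x5 ≥ 40.3   (lysine)
  x1, x2, x3, x4, x5 ≥ 0.
At the optimum only meat-and-bone meal is positive (oat hulls, sunflower meal, barley, DDGS = 0). The lysine requirement is met with equality.
So meat-and-bone meal = 1.556 kg.
Hence cost = 0.52·1.556 = $0.80912.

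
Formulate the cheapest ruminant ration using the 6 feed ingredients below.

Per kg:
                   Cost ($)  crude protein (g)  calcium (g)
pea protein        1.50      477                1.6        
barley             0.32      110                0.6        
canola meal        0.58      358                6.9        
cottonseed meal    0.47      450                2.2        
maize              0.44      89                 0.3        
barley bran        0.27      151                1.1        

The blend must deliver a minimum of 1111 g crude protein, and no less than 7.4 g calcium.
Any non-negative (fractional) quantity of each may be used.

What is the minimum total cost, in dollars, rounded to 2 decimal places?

$1.24

Set it up as a linear program. Let x1 = kg of pea protein, x2 = kg of barley, x3 = kg of canola meal, x4 = kg of cottonseed meal, x5 = kg of maize, x6 = kg of barley bran.
Minimize 1.5x1 + 0.32x2 + 0.58x3 + 0.47x4 + 0.44x5 + 0.27x6 s.t.:
  477x1 + 110x2 + 358x3 + 450x4 + 89x5 + 151x6 ≥ 1111   (crude protein)
  1.6x1 + 0.6x2 + 6.9x3 + 2.2x4 + 0.3x5 + 1.1x6 ≥ 7.4   (calcium)
  x1, x2, x3, x4, x5, x6 ≥ 0.
At the optimum only canola meal, cottonseed meal are positive (pea protein, barley, maize, barley bran = 0). The crude protein and calcium requirements are met with equality.
Solving gives x3 = 0.3822, x4 = 2.165.
Hence cost = 0.58·0.3822 + 0.47·2.165 = $1.2392.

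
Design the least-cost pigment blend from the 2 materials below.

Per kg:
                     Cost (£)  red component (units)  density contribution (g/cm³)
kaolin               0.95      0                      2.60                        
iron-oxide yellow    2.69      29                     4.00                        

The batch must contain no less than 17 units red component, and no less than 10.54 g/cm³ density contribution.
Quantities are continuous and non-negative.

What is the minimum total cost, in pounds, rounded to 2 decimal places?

Let x1 = kg of kaolin, x2 = kg of iron-oxide yellow.
Minimise 0.95x1 + 2.69x2 subject to:
  29x2 ≥ 17   (red component)
  2.6x1 + 4x2 ≥ 10.54   (density contribution)
  x1, x2 ≥ 0.
Both inputs are positive at the optimum. There the red component and density contribution constraints are tight.
That vertex is x1 = 3.152, x2 = 0.5862.
Objective = 0.95·3.152 + 2.69·0.5862 = 4.5713.

£4.57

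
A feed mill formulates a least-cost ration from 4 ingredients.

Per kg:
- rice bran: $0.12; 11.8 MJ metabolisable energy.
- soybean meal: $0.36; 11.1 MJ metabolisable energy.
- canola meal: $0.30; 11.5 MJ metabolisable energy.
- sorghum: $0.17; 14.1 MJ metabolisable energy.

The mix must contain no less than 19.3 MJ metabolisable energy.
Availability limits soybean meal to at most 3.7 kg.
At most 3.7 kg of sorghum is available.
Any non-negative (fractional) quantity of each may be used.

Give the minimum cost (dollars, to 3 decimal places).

$0.196

Treat it as an LP. Let x1 = kg of rice bran, x2 = kg of soybean meal, x3 = kg of canola meal, x4 = kg of sorghum.
min 0.12x1 + 0.36x2 + 0.3x3 + 0.17x4 with:
  11.8x1 + 11.1x2 + 11.5x3 + 14.1x4 ≥ 19.3   (metabolisable energy)
  x2 ≤ 3.7
  x4 ≤ 3.7
  x1, x2, x3, x4 ≥ 0.
The cheapest feasible vertex uses only rice bran; soybean meal, canola meal, sorghum are not used. There the metabolisable energy constraint is tight.
Optimal quantities: rice bran = 1.636 kg.
Total cost: 0.12·1.636 = 0.19632.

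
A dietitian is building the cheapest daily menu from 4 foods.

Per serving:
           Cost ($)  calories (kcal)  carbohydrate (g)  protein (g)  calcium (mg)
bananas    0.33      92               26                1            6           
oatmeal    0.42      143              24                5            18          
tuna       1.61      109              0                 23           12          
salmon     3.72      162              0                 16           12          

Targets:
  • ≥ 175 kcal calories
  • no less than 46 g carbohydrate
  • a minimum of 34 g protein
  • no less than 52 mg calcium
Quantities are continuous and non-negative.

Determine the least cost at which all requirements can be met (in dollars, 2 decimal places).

$2.54

Let x1 = servings of bananas, x2 = servings of oatmeal, x3 = servings of tuna, x4 = servings of salmon.
min 0.33x1 + 0.42x2 + 1.61x3 + 3.72x4 s.t.:
  92x1 + 143x2 + 109x3 + 162x4 ≥ 175   (calories)
  26x1 + 24x2 ≥ 46   (carbohydrate)
  1x1 + 5x2 + 23x3 + 16x4 ≥ 34   (protein)
  6x1 + 18x2 + 12x3 + 12x4 ≥ 52   (calcium)
  x1, x2, x3, x4 ≥ 0.
At the optimum only oatmeal, tuna are positive (bananas, salmon = 0). The protein and calcium requirements are met with equality.
Solving gives x2 = 2.226, x3 = 0.9944.
Hence cost = 0.42·2.226 + 1.61·0.9944 = $2.5359.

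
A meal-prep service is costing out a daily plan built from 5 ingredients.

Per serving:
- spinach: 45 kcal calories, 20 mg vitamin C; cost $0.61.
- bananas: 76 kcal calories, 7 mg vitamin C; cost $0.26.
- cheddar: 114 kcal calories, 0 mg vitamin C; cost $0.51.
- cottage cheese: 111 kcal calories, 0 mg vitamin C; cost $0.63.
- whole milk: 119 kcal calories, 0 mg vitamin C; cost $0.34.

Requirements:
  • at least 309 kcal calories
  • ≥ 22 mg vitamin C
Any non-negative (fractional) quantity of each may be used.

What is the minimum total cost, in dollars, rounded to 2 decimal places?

$1.02

Treat it as an LP. Let x1 = servings of spinach, x2 = servings of bananas, x3 = servings of cheddar, x4 = servings of cottage cheese, x5 = servings of whole milk.
min 0.61x1 + 0.26x2 + 0.51x3 + 0.63x4 + 0.34x5 s.t.:
  45x1 + 76x2 + 114x3 + 111x4 + 119x5 ≥ 309   (calories)
  20x1 + 7x2 ≥ 22   (vitamin C)
  x1, x2, x3, x4, x5 ≥ 0.
At the optimum only bananas, whole milk are positive (spinach, cheddar, cottage cheese = 0). The calories and vitamin C requirements are met with equality.
That vertex is x2 = 3.143, x5 = 0.5894.
Cost = 0.26·3.143 + 0.34·0.5894 = 1.0176.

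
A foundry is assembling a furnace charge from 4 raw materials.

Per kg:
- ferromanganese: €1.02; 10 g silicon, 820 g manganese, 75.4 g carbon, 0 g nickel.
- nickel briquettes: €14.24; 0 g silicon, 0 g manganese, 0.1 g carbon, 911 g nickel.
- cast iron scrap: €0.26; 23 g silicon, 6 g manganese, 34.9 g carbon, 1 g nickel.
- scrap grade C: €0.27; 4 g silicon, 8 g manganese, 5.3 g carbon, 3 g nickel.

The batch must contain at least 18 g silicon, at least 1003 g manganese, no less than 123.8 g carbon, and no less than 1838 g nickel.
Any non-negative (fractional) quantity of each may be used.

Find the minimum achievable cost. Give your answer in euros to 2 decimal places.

Treat it as an LP. Let x1 = kg of ferromanganese, x2 = kg of nickel briquettes, x3 = kg of cast iron scrap, x4 = kg of scrap grade C.
min 1.02x1 + 14.24x2 + 0.26x3 + 0.27x4 s.t.:
  10x1 + 23x3 + 4x4 ≥ 18   (silicon)
  820x1 + 6x3 + 8x4 ≥ 1003   (manganese)
  75.4x1 + 0.1x2 + 34.9x3 + 5.3x4 ≥ 123.8   (carbon)
  911x2 + 1x3 + 3x4 ≥ 1838   (nickel)
  x1, x2, x3, x4 ≥ 0.
At the optimum only ferromanganese, nickel briquettes, cast iron scrap are positive (scrap grade C = 0). Binding constraints: manganese, carbon, nickel.
So ferromanganese = 1.2165 kg, nickel briquettes = 2.0166 kg, cast iron scrap = 0.91333 kg.
Cost = 1.02·1.2165 + 14.24·2.0166 + 0.26·0.91333 = 30.1947.

€30.19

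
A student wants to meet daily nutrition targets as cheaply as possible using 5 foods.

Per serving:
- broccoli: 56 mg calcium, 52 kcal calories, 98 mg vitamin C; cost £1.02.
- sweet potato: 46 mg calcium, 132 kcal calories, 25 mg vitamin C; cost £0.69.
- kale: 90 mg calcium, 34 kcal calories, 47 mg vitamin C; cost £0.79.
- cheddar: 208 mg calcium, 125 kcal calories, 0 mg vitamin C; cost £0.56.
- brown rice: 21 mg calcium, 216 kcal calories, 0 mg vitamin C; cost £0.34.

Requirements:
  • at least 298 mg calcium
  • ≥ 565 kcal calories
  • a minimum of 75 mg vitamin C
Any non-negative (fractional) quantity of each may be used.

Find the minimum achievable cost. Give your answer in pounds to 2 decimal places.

Set it up as a linear program. Let x1 = servings of broccoli, x2 = servings of sweet potato, x3 = servings of kale, x4 = servings of cheddar, x5 = servings of brown rice.
Minimize 1.02x1 + 0.69x2 + 0.79x3 + 0.56x4 + 0.34x5 with:
  56x1 + 46x2 + 90x3 + 208x4 + 21x5 ≥ 298   (calcium)
  52x1 + 132x2 + 34x3 + 125x4 + 216x5 ≥ 565   (calories)
  98x1 + 25x2 + 47x3 ≥ 75   (vitamin C)
  x1, x2, x3, x4, x5 ≥ 0.
The cheapest feasible vertex uses only broccoli, cheddar, brown rice; sweet potato, kale are not used. The calcium, calories, vitamin C requirements are met with equality.
Optimal quantities: broccoli = 0.7653 servings, cheddar = 1.042 servings, brown rice = 1.828 servings.
Cost = 1.02·0.7653 + 0.56·1.042 + 0.34·1.828 = 1.9856.

£1.99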